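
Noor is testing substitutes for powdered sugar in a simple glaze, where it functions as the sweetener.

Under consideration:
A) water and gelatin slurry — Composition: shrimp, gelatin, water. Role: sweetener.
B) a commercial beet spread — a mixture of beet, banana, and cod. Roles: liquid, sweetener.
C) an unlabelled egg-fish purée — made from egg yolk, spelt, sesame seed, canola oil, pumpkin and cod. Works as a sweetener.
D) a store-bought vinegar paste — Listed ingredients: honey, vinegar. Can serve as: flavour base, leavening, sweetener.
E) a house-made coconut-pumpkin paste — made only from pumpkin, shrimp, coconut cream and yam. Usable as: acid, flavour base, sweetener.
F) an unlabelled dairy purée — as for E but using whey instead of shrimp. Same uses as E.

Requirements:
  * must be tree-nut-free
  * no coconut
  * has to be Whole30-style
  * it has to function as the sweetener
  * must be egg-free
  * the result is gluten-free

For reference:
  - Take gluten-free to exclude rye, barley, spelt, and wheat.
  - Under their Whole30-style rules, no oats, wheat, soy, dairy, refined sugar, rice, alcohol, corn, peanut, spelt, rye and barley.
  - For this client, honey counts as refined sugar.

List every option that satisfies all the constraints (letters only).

A, B

A: only gelatin, shrimp, and water; none excluded — OK
B: only cod, banana and beet; none excluded — OK
C: has spelt, so not gluten-free; has spelt, so not Whole30-style (and 1 more) — no
D: has honey, so not Whole30-style — reject
E: has coconut cream, so not coconut-free — out
F: has whey, so not Whole30-style; has coconut cream, so not coconut-free — out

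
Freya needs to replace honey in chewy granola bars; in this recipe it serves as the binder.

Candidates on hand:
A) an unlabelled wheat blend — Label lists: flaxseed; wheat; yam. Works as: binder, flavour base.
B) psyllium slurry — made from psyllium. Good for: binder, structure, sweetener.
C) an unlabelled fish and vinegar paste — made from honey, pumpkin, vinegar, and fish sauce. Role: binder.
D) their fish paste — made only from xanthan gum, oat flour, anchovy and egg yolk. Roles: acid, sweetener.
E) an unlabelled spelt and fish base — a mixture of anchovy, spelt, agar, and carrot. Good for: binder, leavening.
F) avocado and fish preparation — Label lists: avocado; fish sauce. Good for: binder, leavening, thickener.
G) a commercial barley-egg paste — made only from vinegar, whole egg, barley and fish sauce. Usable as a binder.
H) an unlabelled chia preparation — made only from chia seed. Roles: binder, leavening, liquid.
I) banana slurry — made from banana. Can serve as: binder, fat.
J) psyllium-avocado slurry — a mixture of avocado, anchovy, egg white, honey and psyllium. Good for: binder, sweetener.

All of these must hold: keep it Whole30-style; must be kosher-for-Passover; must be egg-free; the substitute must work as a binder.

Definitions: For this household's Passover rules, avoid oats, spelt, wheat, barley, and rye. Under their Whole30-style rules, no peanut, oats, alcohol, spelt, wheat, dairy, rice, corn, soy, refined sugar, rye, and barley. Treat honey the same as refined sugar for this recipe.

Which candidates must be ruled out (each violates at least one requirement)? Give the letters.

A, C, D, E, G, J

A: has wheat, so not kosher-for-Passover; has wheat, so not Whole30-style — no
B: all constraints satisfied — OK
C: has honey, so not Whole30-style — no
D: not usable as a binder; has oat flour, so not kosher-for-Passover (and 2 more) — out
E: has spelt, so not kosher-for-Passover; has spelt, so not Whole30-style — no
F: only fish sauce and avocado; none excluded — valid
G: has barley, so not kosher-for-Passover; has barley, so not Whole30-style (and 1 more) — no
H: nothing on the exclusion list — keep
I: no egg, kosher-for-Passover — keep
J: has honey, so not Whole30-style; has egg white, so not egg-free — reject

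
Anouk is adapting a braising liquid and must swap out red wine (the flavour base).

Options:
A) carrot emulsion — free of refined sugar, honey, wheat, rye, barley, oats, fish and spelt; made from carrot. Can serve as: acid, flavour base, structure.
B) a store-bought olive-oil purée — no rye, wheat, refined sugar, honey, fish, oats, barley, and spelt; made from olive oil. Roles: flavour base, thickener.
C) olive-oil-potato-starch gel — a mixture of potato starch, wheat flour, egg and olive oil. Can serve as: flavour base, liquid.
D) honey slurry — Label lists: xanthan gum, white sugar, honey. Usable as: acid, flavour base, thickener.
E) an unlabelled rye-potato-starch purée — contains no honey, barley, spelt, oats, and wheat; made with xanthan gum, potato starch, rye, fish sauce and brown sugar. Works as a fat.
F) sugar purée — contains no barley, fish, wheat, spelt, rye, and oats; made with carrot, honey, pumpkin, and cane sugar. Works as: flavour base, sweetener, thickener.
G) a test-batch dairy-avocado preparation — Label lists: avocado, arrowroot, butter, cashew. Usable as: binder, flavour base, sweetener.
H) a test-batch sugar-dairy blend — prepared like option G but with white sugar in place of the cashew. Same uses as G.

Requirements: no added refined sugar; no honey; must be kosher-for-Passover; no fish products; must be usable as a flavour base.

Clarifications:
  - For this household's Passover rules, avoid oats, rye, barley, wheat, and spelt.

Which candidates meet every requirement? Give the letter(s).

A: works as a flavour base, no fish, no honey — valid
B: no honey, no fish — OK
C: has wheat flour, so not kosher-for-Passover — reject
D: has honey, so not honey-free; has white sugar, so not no-added-sugar — out
E: not usable as a flavour base; has rye, so not kosher-for-Passover (and 2 more) — out
F: has honey, so not honey-free; has cane sugar, so not no-added-sugar — out
G: butter and cashew etc. — none of it excluded — OK
H: has white sugar, so not no-added-sugar — reject

A, B, G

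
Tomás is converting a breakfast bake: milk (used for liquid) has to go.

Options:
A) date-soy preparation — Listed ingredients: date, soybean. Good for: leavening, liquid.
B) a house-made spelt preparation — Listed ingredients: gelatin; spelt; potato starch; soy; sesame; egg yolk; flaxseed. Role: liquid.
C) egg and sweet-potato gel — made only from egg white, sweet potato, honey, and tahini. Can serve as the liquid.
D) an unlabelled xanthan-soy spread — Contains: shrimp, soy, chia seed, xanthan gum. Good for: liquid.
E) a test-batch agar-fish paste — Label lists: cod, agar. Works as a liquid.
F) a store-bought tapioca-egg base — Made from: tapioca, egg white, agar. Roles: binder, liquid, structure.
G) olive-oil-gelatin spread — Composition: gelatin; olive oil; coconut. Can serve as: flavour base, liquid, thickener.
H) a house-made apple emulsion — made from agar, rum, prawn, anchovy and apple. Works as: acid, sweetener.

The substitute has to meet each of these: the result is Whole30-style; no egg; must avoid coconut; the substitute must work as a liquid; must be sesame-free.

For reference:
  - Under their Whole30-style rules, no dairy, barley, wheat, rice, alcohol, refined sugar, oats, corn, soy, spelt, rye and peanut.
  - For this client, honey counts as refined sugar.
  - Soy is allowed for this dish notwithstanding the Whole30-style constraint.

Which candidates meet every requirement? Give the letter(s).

A: soy is permitted under the Whole30-style carve-out; nothing else excluded — OK
B: has spelt, so not Whole30-style; has sesame, so not sesame-free (and 1 more) — out
C: has honey, so not Whole30-style; has tahini, so not sesame-free (and 1 more) — out
D: soy is permitted under the Whole30-style carve-out; nothing else excluded — valid
E: Whole30-style, no coconut — keep
F: has egg white, so not egg-free — out
G: has coconut, so not coconut-free — reject
H: not usable as a liquid; has rum, so not Whole30-style — reject

A, D, E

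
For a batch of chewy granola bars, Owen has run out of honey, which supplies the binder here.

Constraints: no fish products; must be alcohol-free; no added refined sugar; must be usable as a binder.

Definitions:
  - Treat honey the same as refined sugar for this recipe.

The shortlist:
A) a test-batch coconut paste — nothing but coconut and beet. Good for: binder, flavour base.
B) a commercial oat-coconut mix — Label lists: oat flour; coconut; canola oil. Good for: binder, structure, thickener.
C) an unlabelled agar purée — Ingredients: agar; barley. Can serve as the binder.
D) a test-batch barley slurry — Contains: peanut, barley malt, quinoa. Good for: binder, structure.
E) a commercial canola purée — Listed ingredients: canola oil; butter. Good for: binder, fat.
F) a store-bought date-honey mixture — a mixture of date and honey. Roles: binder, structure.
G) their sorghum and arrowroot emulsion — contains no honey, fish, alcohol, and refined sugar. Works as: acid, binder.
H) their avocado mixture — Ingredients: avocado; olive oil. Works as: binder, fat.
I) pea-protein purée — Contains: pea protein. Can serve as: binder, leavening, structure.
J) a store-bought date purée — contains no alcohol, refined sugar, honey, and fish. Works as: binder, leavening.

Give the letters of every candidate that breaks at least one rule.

F

A: all constraints satisfied — OK
B: works as a binder, no fish, no-added-sugar — valid
C: works as a binder, no-added-sugar, no alcohol — valid
D: all constraints satisfied — keep
E: every rule checks out — keep
F: has honey, so not no-added-sugar — out
G: all constraints satisfied — OK
H: every rule checks out — keep
I: only pea protein; none excluded — keep
J: no fish, no alcohol — keep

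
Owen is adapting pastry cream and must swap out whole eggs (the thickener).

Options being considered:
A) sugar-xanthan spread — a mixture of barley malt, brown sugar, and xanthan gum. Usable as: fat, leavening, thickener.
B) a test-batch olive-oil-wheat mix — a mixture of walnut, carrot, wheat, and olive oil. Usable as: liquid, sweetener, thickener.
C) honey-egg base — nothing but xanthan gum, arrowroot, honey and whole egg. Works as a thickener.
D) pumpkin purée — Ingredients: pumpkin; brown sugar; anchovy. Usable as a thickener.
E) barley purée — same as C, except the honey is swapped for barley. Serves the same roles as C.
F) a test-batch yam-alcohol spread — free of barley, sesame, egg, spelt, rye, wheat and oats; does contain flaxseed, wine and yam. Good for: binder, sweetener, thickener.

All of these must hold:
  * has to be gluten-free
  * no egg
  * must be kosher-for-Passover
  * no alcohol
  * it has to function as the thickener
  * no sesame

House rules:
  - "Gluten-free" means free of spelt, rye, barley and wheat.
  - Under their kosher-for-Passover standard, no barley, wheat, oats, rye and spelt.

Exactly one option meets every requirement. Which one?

A: has barley malt, so not gluten-free; has barley malt, so not kosher-for-Passover — reject
B: has wheat, so not gluten-free; has wheat, so not kosher-for-Passover — out
C: has whole egg, so not egg-free — no
D: all constraints satisfied — valid
E: has barley, so not gluten-free; has barley, so not kosher-for-Passover (and 1 more) — no
F: has wine, so not alcohol-free — reject

D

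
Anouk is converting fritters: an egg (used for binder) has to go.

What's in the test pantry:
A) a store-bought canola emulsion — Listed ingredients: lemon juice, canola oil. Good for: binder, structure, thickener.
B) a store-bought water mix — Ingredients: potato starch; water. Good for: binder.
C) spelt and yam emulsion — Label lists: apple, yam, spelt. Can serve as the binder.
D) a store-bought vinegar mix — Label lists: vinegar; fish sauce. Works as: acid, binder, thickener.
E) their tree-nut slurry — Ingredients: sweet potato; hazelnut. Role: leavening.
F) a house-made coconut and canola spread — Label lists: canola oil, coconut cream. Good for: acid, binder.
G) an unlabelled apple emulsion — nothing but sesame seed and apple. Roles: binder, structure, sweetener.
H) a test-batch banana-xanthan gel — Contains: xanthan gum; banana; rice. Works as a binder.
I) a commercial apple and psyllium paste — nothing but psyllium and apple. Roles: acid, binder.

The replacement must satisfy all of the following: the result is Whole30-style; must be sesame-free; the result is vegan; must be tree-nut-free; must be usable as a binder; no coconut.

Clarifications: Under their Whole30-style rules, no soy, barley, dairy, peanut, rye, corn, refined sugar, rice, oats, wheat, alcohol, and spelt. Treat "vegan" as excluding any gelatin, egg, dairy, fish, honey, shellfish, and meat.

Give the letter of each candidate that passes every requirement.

A: works as a binder, no coconut, no sesame — valid
B: every rule checks out — valid
C: has spelt, so not Whole30-style — no
D: has fish sauce, so not vegan — reject
E: not usable as a binder; has hazelnut, so not tree-nut-free — reject
F: has coconut cream, so not coconut-free — no
G: has sesame seed, so not sesame-free — no
H: has rice, so not Whole30-style — out
I: only psyllium and apple; none excluded — OK

A, B, I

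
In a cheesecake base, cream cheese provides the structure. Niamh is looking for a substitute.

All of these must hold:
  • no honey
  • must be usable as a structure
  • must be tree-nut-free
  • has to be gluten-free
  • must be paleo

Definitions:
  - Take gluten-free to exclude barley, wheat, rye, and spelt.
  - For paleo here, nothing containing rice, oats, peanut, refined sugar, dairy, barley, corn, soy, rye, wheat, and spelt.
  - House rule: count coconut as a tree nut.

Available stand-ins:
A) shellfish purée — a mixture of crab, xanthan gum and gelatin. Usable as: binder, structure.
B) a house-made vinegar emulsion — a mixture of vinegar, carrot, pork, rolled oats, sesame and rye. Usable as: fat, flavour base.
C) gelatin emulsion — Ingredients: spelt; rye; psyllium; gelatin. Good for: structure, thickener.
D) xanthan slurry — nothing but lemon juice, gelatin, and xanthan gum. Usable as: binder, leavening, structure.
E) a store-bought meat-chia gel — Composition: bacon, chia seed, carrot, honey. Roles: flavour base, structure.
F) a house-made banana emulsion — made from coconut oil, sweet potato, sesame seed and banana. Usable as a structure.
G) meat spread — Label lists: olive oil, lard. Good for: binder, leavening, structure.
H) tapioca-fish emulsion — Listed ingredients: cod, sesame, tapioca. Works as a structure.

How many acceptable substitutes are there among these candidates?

A: works as a structure, tree-nut-free, gluten-free — OK
B: not usable as a structure; has rye, so not gluten-free (and 1 more) — out
C: has rye, so not gluten-free; has rye, so not paleo — out
D: no honey, paleo — OK
E: has honey, so not honey-free — reject
F: has coconut oil, so not tree-nut-free — reject
G: every rule checks out — valid
H: only cod, sesame and tapioca; none excluded — valid

4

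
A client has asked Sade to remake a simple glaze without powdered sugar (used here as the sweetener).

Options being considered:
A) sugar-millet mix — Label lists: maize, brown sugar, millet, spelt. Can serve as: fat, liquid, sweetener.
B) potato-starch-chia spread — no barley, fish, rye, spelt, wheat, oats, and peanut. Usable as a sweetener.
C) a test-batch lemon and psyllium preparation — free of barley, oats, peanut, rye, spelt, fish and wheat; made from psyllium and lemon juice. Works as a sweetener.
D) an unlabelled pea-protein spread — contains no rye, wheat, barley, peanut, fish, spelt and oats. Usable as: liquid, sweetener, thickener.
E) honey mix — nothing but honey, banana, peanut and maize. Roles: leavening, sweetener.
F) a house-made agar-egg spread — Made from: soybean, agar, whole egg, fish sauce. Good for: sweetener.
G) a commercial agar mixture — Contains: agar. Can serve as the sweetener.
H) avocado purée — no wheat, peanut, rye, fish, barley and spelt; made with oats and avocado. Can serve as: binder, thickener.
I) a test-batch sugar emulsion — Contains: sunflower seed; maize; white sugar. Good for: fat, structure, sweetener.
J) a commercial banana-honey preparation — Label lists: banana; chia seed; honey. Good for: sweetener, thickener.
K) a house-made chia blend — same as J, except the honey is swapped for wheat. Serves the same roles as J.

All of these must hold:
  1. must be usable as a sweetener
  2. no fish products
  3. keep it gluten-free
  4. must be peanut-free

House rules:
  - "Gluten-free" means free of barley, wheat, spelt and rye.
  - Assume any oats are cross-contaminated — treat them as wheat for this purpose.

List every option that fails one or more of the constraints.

A: has spelt, so not gluten-free — reject
B: works as a sweetener, gluten-free, no peanut — keep
C: works as a sweetener, no peanut, no fish — valid
D: no fish, gluten-free — keep
E: has peanut, so not peanut-free — reject
F: has fish sauce, so not fish-free — reject
G: no fish, gluten-free — valid
H: not usable as a sweetener; has oats, so not gluten-free — no
I: only maize, white sugar, and sunflower seed; none excluded — valid
J: no fish, no peanut — keep
K: has wheat, so not gluten-free — reject

A, E, F, H, K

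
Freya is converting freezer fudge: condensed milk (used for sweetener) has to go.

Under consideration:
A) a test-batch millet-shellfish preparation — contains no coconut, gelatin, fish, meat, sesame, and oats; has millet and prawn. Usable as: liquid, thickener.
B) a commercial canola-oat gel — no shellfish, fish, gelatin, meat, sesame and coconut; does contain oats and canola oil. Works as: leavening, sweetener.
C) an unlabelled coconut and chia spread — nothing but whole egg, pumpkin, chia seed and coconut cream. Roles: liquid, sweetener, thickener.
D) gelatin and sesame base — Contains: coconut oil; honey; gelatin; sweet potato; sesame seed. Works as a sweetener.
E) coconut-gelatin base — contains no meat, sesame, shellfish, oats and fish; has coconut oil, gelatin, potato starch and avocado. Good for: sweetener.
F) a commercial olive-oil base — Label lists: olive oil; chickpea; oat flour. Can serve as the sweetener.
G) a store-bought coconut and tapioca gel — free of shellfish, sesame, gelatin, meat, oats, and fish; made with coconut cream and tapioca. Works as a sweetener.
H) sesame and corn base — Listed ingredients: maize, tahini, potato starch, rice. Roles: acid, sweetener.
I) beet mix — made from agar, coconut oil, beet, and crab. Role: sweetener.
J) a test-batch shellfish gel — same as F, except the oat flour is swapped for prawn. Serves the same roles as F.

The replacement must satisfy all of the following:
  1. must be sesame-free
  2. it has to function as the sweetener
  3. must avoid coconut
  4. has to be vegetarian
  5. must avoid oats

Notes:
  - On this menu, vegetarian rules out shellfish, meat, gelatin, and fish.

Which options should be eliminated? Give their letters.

A, B, C, D, E, F, G, H, I, J

A: not usable as a sweetener; has prawn, so not vegetarian — out
B: has oats, so not oat-free — out
C: has coconut cream, so not coconut-free — reject
D: has gelatin, so not vegetarian; has coconut oil, so not coconut-free (and 1 more) — no
E: has gelatin, so not vegetarian; has coconut oil, so not coconut-free — no
F: has oat flour, so not oat-free — reject
G: has coconut cream, so not coconut-free — reject
H: has tahini, so not sesame-free — reject
I: has crab, so not vegetarian; has coconut oil, so not coconut-free — out
J: has prawn, so not vegetarian — out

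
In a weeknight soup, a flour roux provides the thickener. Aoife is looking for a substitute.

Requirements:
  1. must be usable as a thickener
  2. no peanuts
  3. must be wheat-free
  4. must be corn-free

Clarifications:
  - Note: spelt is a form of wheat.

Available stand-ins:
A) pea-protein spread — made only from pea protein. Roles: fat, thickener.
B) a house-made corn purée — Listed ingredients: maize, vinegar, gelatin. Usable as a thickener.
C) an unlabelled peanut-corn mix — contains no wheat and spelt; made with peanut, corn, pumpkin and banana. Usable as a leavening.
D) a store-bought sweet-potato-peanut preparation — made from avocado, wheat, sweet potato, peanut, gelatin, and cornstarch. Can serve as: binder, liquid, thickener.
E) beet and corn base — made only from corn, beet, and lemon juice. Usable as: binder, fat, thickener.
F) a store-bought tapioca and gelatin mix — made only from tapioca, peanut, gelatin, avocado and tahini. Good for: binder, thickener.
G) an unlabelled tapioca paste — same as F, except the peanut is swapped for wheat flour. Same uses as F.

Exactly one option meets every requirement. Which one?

A: every rule checks out — keep
B: has maize, so not corn-free — reject
C: not usable as a thickener; has corn, so not corn-free (and 1 more) — reject
D: has cornstarch, so not corn-free; has peanut, so not peanut-free (and 1 more) — out
E: has corn, so not corn-free — out
F: has peanut, so not peanut-free — no
G: has wheat flour, so not wheat-free — out

A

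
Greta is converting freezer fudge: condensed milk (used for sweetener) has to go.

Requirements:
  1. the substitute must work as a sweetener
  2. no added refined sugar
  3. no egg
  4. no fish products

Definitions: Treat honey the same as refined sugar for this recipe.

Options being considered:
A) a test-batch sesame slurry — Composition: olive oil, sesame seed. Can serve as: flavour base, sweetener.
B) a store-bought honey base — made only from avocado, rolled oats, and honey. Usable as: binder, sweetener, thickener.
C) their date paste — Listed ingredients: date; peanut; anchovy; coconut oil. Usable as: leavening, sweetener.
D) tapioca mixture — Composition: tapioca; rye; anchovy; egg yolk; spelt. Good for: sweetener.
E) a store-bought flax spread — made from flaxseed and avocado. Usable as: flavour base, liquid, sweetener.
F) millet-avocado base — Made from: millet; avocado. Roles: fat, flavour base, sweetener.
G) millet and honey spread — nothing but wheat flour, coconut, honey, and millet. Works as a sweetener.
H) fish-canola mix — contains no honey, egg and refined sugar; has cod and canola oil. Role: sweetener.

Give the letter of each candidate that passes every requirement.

A, E, F

A: works as a sweetener, no-added-sugar, no egg — valid
B: has honey, so not no-added-sugar — out
C: has anchovy, so not fish-free — no
D: has anchovy, so not fish-free; has egg yolk, so not egg-free — out
E: only flaxseed and avocado; none excluded — OK
F: only millet and avocado; none excluded — OK
G: has honey, so not no-added-sugar — reject
H: has cod, so not fish-free — out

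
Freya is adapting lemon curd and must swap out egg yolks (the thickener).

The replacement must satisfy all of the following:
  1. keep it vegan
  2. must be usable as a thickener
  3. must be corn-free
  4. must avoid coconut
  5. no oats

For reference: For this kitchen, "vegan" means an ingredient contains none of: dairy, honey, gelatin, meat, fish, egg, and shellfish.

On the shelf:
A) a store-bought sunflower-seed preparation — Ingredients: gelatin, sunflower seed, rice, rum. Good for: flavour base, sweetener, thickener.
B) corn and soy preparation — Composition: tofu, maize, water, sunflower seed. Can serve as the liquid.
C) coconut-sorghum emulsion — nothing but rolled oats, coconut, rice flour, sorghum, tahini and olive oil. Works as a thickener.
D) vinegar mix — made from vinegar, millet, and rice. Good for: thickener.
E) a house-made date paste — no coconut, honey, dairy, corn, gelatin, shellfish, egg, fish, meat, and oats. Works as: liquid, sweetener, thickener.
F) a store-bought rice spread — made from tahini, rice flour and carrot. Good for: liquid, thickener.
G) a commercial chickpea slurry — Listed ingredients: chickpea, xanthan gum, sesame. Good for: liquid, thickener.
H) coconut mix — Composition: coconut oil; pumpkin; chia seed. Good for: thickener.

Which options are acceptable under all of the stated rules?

D, E, F, G

A: has gelatin, so not vegan — out
B: not usable as a thickener; has maize, so not corn-free — out
C: has rolled oats, so not oat-free; has coconut, so not coconut-free — reject
D: only rice, millet, and vinegar; none excluded — valid
E: vegan, no corn — OK
F: only rice flour, tahini, and carrot; none excluded — OK
G: no coconut, vegan — valid
H: has coconut oil, so not coconut-free — out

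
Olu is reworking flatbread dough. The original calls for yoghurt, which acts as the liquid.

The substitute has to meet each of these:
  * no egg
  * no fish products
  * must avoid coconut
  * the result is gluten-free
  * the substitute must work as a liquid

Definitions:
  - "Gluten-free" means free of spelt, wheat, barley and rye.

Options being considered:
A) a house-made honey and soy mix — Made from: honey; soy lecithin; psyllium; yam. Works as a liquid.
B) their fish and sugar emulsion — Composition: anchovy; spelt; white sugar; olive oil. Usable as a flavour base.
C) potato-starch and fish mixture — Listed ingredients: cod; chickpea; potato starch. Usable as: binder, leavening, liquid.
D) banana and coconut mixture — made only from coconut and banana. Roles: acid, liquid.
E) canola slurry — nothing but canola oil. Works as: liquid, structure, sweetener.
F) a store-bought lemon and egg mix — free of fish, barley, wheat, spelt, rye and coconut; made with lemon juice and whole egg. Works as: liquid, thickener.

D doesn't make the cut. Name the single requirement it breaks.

usable as a liquid: satisfied
gluten-free: satisfied
fish-free: satisfied
coconut-free: has coconut — fails
egg-free: satisfied

coconut-free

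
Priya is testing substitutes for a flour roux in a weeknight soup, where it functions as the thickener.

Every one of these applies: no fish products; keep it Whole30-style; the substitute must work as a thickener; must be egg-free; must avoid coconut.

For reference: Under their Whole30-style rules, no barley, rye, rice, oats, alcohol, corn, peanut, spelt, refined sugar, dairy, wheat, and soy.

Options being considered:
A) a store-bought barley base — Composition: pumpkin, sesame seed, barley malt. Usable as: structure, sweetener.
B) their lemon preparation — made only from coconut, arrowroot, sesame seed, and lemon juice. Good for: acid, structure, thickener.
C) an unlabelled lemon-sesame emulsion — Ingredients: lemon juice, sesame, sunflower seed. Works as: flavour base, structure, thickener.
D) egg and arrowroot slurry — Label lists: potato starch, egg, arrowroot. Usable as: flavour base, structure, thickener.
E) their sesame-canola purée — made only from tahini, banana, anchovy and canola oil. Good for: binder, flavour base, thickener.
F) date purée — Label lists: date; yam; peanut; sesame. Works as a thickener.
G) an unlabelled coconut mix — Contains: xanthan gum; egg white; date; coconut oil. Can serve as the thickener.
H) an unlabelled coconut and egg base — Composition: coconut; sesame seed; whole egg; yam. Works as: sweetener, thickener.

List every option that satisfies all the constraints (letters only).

C

A: not usable as a thickener; has barley malt, so not Whole30-style — out
B: has coconut, so not coconut-free — out
C: Whole30-style, no egg — OK
D: has egg, so not egg-free — no
E: has anchovy, so not fish-free — reject
F: has peanut, so not Whole30-style — no
G: has coconut oil, so not coconut-free; has egg white, so not egg-free — reject
H: has coconut, so not coconut-free; has whole egg, so not egg-free — reject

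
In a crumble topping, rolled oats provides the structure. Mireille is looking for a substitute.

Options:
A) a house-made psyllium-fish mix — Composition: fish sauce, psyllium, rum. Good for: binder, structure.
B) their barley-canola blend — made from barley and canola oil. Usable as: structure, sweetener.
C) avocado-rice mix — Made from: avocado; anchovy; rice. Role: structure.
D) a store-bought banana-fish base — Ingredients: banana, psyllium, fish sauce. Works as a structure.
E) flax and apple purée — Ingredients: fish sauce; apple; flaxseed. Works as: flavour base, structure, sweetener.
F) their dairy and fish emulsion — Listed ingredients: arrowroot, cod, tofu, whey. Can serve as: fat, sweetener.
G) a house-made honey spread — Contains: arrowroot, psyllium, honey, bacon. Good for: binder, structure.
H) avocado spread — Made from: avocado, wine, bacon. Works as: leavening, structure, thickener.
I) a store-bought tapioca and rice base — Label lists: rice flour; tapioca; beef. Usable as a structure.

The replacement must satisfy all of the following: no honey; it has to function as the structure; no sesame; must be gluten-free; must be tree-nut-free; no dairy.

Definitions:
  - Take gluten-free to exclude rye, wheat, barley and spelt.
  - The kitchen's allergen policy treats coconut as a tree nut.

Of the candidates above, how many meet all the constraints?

A: no sesame, no dairy — OK
B: has barley, so not gluten-free — no
C: only anchovy, rice and avocado; none excluded — valid
D: only fish sauce, banana, and psyllium; none excluded — keep
E: works as a structure, tree-nut-free, gluten-free — OK
F: not usable as a structure; has whey, so not dairy-free — no
G: has honey, so not honey-free — reject
H: no honey, no sesame — OK
I: nothing on the exclusion list — valid

6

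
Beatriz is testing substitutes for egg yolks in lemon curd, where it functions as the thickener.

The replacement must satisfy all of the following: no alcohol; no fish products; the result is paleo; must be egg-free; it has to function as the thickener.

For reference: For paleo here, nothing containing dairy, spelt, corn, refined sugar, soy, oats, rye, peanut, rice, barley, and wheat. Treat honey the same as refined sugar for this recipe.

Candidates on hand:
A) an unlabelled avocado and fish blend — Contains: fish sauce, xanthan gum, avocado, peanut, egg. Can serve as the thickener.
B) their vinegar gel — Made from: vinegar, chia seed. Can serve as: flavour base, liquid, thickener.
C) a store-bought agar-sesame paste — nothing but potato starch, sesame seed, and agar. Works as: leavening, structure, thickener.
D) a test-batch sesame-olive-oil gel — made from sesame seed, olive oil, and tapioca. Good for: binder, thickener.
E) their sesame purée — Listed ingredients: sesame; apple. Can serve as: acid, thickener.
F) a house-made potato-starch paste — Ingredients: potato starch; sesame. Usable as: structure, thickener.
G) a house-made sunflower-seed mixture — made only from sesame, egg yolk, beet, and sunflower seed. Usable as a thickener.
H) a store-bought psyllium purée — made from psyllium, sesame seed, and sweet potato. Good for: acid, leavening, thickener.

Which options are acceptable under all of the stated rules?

B, C, D, E, F, H

A: has peanut, so not paleo; has egg, so not egg-free (and 1 more) — out
B: all constraints satisfied — valid
C: no fish, no alcohol — keep
D: only sesame seed, olive oil, and tapioca; none excluded — keep
E: only sesame and apple; none excluded — valid
F: only sesame and potato starch; none excluded — keep
G: has egg yolk, so not egg-free — reject
H: nothing on the exclusion list — keep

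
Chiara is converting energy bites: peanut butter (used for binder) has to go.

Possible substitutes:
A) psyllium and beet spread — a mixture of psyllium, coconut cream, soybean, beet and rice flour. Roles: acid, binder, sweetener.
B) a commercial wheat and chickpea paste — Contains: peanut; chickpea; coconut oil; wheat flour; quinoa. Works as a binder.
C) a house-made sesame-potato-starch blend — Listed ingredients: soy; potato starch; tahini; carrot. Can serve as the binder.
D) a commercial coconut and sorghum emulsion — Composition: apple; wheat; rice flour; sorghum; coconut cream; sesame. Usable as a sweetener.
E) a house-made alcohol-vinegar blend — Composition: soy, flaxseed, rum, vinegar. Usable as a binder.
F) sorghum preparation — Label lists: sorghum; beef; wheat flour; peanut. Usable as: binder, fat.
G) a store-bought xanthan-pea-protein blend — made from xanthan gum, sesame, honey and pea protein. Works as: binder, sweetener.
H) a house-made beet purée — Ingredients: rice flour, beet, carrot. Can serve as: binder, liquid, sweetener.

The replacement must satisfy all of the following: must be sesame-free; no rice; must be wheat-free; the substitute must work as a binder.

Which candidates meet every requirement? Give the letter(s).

E

A: has rice flour, so not rice-free — out
B: has wheat flour, so not wheat-free — no
C: has tahini, so not sesame-free — no
D: not usable as a binder; has rice flour, so not rice-free (and 2 more) — out
E: every rule checks out — OK
F: has wheat flour, so not wheat-free — reject
G: has sesame, so not sesame-free — no
H: has rice flour, so not rice-free — reject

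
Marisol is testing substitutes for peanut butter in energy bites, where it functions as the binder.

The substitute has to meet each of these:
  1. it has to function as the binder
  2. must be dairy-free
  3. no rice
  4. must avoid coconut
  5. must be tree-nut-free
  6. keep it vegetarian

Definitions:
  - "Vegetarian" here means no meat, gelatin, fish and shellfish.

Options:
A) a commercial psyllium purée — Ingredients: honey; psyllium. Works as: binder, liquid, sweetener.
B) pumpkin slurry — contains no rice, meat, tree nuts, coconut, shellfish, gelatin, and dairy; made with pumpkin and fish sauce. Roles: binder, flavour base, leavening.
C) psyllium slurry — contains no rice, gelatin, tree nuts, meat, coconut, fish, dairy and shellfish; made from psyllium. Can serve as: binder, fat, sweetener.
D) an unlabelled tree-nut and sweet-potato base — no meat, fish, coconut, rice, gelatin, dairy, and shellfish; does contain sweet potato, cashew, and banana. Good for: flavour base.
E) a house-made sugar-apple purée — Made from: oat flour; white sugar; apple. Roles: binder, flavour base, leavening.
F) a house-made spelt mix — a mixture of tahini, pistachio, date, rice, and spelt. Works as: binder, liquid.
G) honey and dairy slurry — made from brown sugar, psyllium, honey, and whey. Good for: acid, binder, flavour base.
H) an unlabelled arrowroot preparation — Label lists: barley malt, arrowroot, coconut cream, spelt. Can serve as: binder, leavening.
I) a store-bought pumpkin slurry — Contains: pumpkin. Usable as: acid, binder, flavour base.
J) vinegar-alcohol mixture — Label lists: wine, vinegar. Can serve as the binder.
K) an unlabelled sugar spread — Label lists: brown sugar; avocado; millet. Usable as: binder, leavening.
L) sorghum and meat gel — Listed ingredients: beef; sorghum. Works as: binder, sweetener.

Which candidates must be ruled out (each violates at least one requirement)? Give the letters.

B, D, F, G, H, L

A: all constraints satisfied — valid
B: has fish sauce, so not vegetarian — no
C: all constraints satisfied — valid
D: not usable as a binder; has cashew, so not tree-nut-free — out
E: nothing on the exclusion list — valid
F: has pistachio, so not tree-nut-free; has rice, so not rice-free — out
G: has whey, so not dairy-free — out
H: has coconut cream, so not coconut-free — reject
I: works as a binder, vegetarian, no dairy — OK
J: vegetarian, no rice — OK
K: nothing on the exclusion list — keep
L: has beef, so not vegetarian — out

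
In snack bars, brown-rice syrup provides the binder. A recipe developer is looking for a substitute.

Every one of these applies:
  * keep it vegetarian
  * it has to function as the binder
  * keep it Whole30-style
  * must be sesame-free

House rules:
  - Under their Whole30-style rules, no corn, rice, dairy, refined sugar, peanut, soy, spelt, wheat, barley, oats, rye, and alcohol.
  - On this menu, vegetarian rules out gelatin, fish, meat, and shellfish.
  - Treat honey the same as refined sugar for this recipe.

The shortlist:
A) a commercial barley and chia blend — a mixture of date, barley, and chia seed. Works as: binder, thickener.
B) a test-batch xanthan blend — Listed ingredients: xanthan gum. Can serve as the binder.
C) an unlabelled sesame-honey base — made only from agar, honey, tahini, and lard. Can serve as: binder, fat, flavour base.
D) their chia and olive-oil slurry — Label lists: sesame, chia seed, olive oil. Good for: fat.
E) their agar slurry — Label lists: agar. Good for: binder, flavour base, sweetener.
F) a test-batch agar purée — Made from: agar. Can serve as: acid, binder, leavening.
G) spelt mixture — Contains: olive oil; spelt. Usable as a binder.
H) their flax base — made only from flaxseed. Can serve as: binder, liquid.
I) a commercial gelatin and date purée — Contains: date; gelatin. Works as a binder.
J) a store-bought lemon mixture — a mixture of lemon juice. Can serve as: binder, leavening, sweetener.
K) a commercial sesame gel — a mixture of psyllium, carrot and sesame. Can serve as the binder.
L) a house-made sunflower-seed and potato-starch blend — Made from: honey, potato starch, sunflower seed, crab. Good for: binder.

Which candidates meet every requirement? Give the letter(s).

B, E, F, H, J

A: has barley, so not Whole30-style — no
B: only xanthan gum; none excluded — valid
C: has honey, so not Whole30-style; has lard, so not vegetarian (and 1 more) — no
D: not usable as a binder; has sesame, so not sesame-free — reject
E: only agar; none excluded — keep
F: only agar; none excluded — valid
G: has spelt, so not Whole30-style — no
H: only flaxseed; none excluded — valid
I: has gelatin, so not vegetarian — out
J: all constraints satisfied — valid
K: has sesame, so not sesame-free — reject
L: has honey, so not Whole30-style; has crab, so not vegetarian — out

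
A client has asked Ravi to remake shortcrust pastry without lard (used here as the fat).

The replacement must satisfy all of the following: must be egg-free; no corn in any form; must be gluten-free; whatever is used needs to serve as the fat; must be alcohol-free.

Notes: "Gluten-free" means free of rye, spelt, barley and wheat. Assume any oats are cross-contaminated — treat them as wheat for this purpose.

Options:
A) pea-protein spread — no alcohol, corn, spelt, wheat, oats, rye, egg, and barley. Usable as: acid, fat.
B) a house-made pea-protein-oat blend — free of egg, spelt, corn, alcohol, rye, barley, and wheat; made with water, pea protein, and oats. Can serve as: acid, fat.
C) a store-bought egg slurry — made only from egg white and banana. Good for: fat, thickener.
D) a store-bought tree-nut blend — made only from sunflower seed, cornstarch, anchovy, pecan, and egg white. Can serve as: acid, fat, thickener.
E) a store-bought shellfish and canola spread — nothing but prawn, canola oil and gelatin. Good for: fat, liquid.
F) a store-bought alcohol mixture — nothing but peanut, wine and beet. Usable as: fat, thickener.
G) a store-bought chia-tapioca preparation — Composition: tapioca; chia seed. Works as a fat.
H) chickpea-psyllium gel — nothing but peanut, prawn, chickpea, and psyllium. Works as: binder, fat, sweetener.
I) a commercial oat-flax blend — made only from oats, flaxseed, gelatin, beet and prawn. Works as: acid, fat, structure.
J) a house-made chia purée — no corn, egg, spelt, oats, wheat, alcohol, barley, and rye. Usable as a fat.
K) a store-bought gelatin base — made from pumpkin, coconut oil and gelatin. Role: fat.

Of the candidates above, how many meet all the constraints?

6

A: every rule checks out — OK
B: has oats, so not gluten-free — reject
C: has egg white, so not egg-free — out
D: has egg white, so not egg-free; has cornstarch, so not corn-free — reject
E: no alcohol, no corn — valid
F: has wine, so not alcohol-free — no
G: nothing on the exclusion list — valid
H: nothing on the exclusion list — OK
I: has oats, so not gluten-free — reject
J: every rule checks out — keep
K: nothing on the exclusion list — OK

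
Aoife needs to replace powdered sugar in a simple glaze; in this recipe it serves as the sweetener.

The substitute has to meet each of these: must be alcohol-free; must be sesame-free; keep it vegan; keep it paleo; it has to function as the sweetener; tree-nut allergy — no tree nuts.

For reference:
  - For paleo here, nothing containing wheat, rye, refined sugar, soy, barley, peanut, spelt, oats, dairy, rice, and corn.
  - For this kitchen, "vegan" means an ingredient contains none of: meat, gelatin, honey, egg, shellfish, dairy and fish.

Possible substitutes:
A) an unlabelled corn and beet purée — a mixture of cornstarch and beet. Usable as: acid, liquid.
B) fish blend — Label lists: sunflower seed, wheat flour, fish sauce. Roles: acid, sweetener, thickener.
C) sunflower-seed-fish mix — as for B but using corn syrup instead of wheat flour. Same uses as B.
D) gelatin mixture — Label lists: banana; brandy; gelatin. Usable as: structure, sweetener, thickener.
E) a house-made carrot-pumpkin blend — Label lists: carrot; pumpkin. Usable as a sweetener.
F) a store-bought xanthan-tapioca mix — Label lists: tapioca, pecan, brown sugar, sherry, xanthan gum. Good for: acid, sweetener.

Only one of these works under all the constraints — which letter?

A: not usable as a sweetener; has cornstarch, so not paleo — no
B: has wheat flour, so not paleo; has fish sauce, so not vegan — no
C: has corn syrup, so not paleo; has fish sauce, so not vegan — reject
D: has gelatin, so not vegan; has brandy, so not alcohol-free — out
E: paleo, no alcohol — OK
F: has brown sugar, so not paleo; has sherry, so not alcohol-free (and 1 more) — out

E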